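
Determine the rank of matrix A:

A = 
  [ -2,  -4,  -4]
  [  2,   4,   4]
Row reduce:
R2 → R2 + (1)·R1
REF = 
  [ -2,  -4,  -4]
  [  0,   0,   0]
Pivot columns: 1 → 1 pivot.

rank(A) = 1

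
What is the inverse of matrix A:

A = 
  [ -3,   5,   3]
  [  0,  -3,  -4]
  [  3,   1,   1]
det(A) = (-3)·((-3)(1) - (-4)(1)) - (5)·((0)(1) - (-4)(3)) + (3)·((0)(1) - (-3)(3))
  = (-3)(1) - (5)(12) + (3)(9)
  = -36
det(A) = -36 ≠ 0, so A is invertible.

Cofactors Cᵢⱼ = (-1)ⁱ⁺ʲ·Mᵢⱼ:
C = 
  [  1, -12,   9]
  [ -2, -12,  18]
  [-11, -12,   9]

adj(A) = Cᵀ:
adj(A) = 
  [  1,  -2, -11]
  [-12, -12, -12]
  [  9,  18,   9]

A⁻¹ = (-1/36) · adj(A):
A⁻¹ = 
  [-1/36,  1/18, 11/36]
  [  1/3,   1/3,   1/3]
  [ -1/4,  -1/2,  -1/4]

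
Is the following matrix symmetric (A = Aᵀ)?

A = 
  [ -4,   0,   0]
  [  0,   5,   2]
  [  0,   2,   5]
Yes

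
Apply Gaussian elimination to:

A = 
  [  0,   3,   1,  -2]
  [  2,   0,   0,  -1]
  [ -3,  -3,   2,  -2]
Row operations:
Swap R1 ↔ R2
R3 → R3 + (3/2)·R1
R3 → R3 + (1)·R2

Resulting echelon form:
REF = 
  [    2,     0,     0,    -1]
  [    0,     3,     1,    -2]
  [    0,     0,     3, -11/2]

Rank = 3 (number of non-zero pivot rows).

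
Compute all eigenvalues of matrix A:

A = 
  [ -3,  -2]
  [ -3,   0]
tr(A) = -3, det(A) = -6
Characteristic polynomial: λ² - tr(A)λ + det(A) = λ² + 3λ - 6
λ² + 3λ - 6 = 0  ⇒  λ = (-3 ± √((3)² - 4·(-6)))/2 = (-3 ± √(33))/2
  = (-3 + √33)/2,  (-3 - √33)/2

λ = (-3 + √33)/2, (-3 - √33)/2  (≈ 1.372, -4.372)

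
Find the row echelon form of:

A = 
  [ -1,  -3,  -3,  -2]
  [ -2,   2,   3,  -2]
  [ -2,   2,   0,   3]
Row operations:
R2 → R2 - (2)·R1
R3 → R3 - (2)·R1
R3 → R3 - (1)·R2

Resulting echelon form:
REF = 
  [ -1,  -3,  -3,  -2]
  [  0,   8,   9,   2]
  [  0,   0,  -3,   5]

Rank = 3 (number of non-zero pivot rows).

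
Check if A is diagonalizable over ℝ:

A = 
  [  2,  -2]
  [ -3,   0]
Yes

tr(A) = 2, det(A) = -6
Characteristic polynomial: λ² - tr(A)λ + det(A) = λ² - 2λ - 6
λ² - 2λ - 6 = 0  ⇒  λ = (2 ± √((-2)² - 4·(-6)))/2 = (2 ± √(28))/2
  = 1 + √7,  1 - √7
Eigenvalues: 1 + √7, 1 - √7  (≈ 3.646, -1.646)
The two irrational eigenvalues are distinct (simple), so each has alg. mult. = geom. mult. = 1.
Sum of geometric multiplicities equals n, so A has n independent eigenvectors.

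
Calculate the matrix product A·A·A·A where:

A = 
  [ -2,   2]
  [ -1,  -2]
A^4 = 
  [-28, -32]
  [ 16, -28]

A² = A·A:
A²[1,1] = (-2)(-2) + (2)(-1) = 2
A²[1,2] = (-2)(2) + (2)(-2) = -8
A²[2,1] = (-1)(-2) + (-2)(-1) = 4
A²[2,2] = (-1)(2) + (-2)(-2) = 2
A² = 
  [  2,  -8]
  [  4,   2]

A^3 = A^2·A:
A^3[1,1] = (2)(-2) + (-8)(-1) = 4
A^3[1,2] = (2)(2) + (-8)(-2) = 20
A^3[2,1] = (4)(-2) + (2)(-1) = -10
A^3[2,2] = (4)(2) + (2)(-2) = 4
A^3 = 
  [  4,  20]
  [-10,   4]

A^4 = A^3·A:
A^4[1,1] = (4)(-2) + (20)(-1) = -28
A^4[1,2] = (4)(2) + (20)(-2) = -32
A^4[2,1] = (-10)(-2) + (4)(-1) = 16
A^4[2,2] = (-10)(2) + (4)(-2) = -28
A^4 = 
  [-28, -32]
  [ 16, -28]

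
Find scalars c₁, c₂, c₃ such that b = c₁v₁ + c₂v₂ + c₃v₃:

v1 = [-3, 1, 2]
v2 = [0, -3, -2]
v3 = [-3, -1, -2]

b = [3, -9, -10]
c1 = -2, c2 = 2, c3 = 1

b = -2·v1 + 2·v2 + 1·v3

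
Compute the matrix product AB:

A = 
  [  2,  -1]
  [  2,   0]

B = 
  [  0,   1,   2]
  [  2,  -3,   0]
AB = 
  [ -2,   5,   4]
  [  0,   2,   4]

A is 2×2 and B is 2×3, so AB is 2×3. Each entry is (row of A)·(column of B):
AB[1,1] = (2)(0) + (-1)(2) = -2
AB[1,2] = (2)(1) + (-1)(-3) = 5
AB[1,3] = (2)(2) + (-1)(0) = 4
AB[2,1] = (2)(0) + (0)(2) = 0
AB[2,2] = (2)(1) + (0)(-3) = 2
AB[2,3] = (2)(2) + (0)(0) = 4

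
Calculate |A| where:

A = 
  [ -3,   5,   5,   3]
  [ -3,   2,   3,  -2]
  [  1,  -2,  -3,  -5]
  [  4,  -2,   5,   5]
Cofactor expansion along row 1: det(A) = a₁₁M₁₁ - a₁₂M₁₂ + a₁₃M₁₃ - a₁₄M₁₄

M₁₁ = det[[2, 3, -2]; [-2, -3, -5]; [-2, 5, 5]]
  = (2)·((-3)(5) - (-5)(5)) - (3)·((-2)(5) - (-5)(-2)) + (-2)·((-2)(5) - (-3)(-2))
  = (2)(10) - (3)(-20) + (-2)(-16)
  = 112
M₁₂ = det[[-3, 3, -2]; [1, -3, -5]; [4, 5, 5]]
  = (-3)·((-3)(5) - (-5)(5)) - (3)·((1)(5) - (-5)(4)) + (-2)·((1)(5) - (-3)(4))
  = (-3)(10) - (3)(25) + (-2)(17)
  = -139
M₁₃ = det[[-3, 2, -2]; [1, -2, -5]; [4, -2, 5]]
  = (-3)·((-2)(5) - (-5)(-2)) - (2)·((1)(5) - (-5)(4)) + (-2)·((1)(-2) - (-2)(4))
  = (-3)(-20) - (2)(25) + (-2)(6)
  = -2
M₁₄ = det[[-3, 2, 3]; [1, -2, -3]; [4, -2, 5]]
  = (-3)·((-2)(5) - (-3)(-2)) - (2)·((1)(5) - (-3)(4)) + (3)·((1)(-2) - (-2)(4))
  = (-3)(-16) - (2)(17) + (3)(6)
  = 32

det(A) = (-3)(112) - (5)(-139) + (5)(-2) - (3)(32) = 253

det(A) = 253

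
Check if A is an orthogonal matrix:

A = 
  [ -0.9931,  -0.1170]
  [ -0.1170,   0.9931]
Yes

AᵀA = 
  [  0.9999,   0]
  [  0,   0.9999]
≈ I (equal to I up to the 4-dp rounding of the entries)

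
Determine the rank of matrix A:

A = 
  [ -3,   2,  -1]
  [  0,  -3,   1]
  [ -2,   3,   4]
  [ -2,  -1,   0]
Row reduce:
R3 → R3 - (2/3)·R1
R4 → R4 - (2/3)·R1
R3 → R3 + (5/9)·R2
R4 → R4 - (7/9)·R2
R4 → R4 + (1/47)·R3
REF = 
  [  -3,    2,   -1]
  [   0,   -3,    1]
  [   0,    0, 47/9]
  [   0,    0,    0]
Pivot columns: 1, 2, 3 → 3 pivots.

rank(A) = 3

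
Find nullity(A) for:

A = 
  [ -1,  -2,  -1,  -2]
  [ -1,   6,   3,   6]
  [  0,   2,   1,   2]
nullity(A) = 2

Row reduce:
R2 → R2 - (1)·R1
R3 → R3 - (1/4)·R2
REF = 
  [ -1,  -2,  -1,  -2]
  [  0,   8,   4,   8]
  [  0,   0,   0,   0]
Pivot columns: 1, 2 → 2 pivots.
rank(A) = 2, so nullity(A) = 4 - 2 = 2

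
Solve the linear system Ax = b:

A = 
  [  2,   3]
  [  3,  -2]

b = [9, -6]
x = [0, 3]

Row reduce the augmented matrix [A|b]:
R2 → R2 - (3/2)·R1
REF = 
  [    2,     3,     9]
  [    0, -13/2, -39/2]

Back-substitution:
x₂ = (-39/2) / (-13/2) = 3
x₁ = (9 - (3)(3)) / 2 = 0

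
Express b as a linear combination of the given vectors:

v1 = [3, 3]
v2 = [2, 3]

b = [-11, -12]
c1 = -3, c2 = -1

b = -3·v1 + -1·v2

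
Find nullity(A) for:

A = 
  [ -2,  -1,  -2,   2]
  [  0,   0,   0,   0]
nullity(A) = 3

Row reduce:
(no row operations needed)
REF = 
  [ -2,  -1,  -2,   2]
  [  0,   0,   0,   0]
Pivot columns: 1 → 1 pivot.
rank(A) = 1, so nullity(A) = 4 - 1 = 3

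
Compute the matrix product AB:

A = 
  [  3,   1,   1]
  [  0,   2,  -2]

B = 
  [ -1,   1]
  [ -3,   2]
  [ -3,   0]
AB = 
  [ -9,   5]
  [  0,   4]

A is 2×3 and B is 3×2, so AB is 2×2. Each entry is (row of A)·(column of B):
AB[1,1] = (3)(-1) + (1)(-3) + (1)(-3) = -9
AB[1,2] = (3)(1) + (1)(2) + (1)(0) = 5
AB[2,1] = (0)(-1) + (2)(-3) + (-2)(-3) = 0
AB[2,2] = (0)(1) + (2)(2) + (-2)(0) = 4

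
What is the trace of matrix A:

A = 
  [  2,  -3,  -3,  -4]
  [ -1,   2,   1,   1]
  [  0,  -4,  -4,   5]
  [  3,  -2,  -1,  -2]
-2

tr(A) = 2 + 2 + -4 + -2 = -2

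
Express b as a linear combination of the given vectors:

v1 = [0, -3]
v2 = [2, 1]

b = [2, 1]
c1 = 0, c2 = 1

b = 0·v1 + 1·v2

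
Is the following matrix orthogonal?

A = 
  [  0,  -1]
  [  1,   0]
Yes

AᵀA = 
  [  1,   0]
  [  0,   1]
= I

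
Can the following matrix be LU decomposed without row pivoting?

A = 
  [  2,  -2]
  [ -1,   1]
Yes.
A[1,1] = 2 ≠ 0, so Gaussian elimination proceeds without a row swap: multiplier ℓ₂₁ = (-1)/(2) = -1/2, and U[2,2] = 1 - (-1/2)(-2) = 0.
L = 
  [   1,    0]
  [-1/2,    1]
U = 
  [  2,  -2]
  [  0,   0]
Check row 2 of LU: [(-1/2)(2), (-1/2)(-2) + 0] = [-1, 1] = row 2 of A ✓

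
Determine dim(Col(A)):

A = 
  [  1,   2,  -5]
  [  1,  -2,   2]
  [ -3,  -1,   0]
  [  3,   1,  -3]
dim(Col(A)) = 3

Row reduce:
R2 → R2 - (1)·R1
R3 → R3 + (3)·R1
R4 → R4 - (3)·R1
R3 → R3 + (5/4)·R2
R4 → R4 - (5/4)·R2
R4 → R4 + (13/25)·R3
REF = 
  [    1,     2,    -5]
  [    0,    -4,     7]
  [    0,     0, -25/4]
  [    0,     0,     0]
Pivot columns: 1, 2, 3 → 3 pivots.
dim(Col(A)) = number of pivot columns = 3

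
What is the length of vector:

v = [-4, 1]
4.123

||v||₂ = √((-4)² + (1)²) = √17 = 4.123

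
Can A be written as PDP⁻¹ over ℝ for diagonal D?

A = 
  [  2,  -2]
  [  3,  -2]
No

tr(A) = 0, det(A) = 2
Characteristic polynomial: λ² - tr(A)λ + det(A) = λ² + 2
λ² + 2 = 0  ⇒  λ = (0 ± √((0)² - 4·(2)))/2 = (0 ± √(-8))/2
  = i√2,  -i√2
Eigenvalues: i√2, -i√2  (≈ 0 + 1.414i, 0 - 1.414i)
Has complex eigenvalues (not diagonalizable over ℝ).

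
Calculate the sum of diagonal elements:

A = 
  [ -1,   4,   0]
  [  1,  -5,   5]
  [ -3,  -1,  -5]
-11

tr(A) = -1 + -5 + -5 = -11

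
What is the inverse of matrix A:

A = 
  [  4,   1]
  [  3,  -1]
det(A) = (4)(-1) - (1)(3) = -7
For a 2×2 matrix, A⁻¹ = (1/det(A)) · [[d, -b], [-c, a]]
    = (-1/7) · [[-1, -1], [-3, 4]]

A⁻¹ = 
  [ 1/7,  1/7]
  [ 3/7, -4/7]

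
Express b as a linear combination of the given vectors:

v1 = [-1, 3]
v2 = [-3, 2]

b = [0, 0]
c1 = 0, c2 = 0

b = 0·v1 + 0·v2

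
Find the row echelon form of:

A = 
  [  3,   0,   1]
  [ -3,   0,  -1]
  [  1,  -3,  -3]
Row operations:
R2 → R2 + (1)·R1
R3 → R3 - (1/3)·R1
Swap R2 ↔ R3

Resulting echelon form:
REF = 
  [    3,     0,     1]
  [    0,    -3, -10/3]
  [    0,     0,     0]

Rank = 2 (number of non-zero pivot rows).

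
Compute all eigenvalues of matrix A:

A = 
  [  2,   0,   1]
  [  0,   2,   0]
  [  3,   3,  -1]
Characteristic polynomial: det(λI - A) = λ³ - 3λ² - 3λ + 10
Testing integer divisors of the constant term: p(2) = 0, so (λ - 2) is a factor:
p(λ) = (λ - 2)(λ² - λ - 5)
λ² - λ - 5 = 0  ⇒  λ = (1 ± √((-1)² - 4·(-5)))/2 = (1 ± √(21))/2
  = (1 + √21)/2,  (1 - √21)/2

λ = 2, (1 + √21)/2, (1 - √21)/2  (≈ 2, 2.791, -1.791)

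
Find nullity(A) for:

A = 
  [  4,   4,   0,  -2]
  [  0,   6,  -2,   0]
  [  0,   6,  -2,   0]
nullity(A) = 2

Row reduce:
R3 → R3 - (1)·R2
REF = 
  [  4,   4,   0,  -2]
  [  0,   6,  -2,   0]
  [  0,   0,   0,   0]
Pivot columns: 1, 2 → 2 pivots.
rank(A) = 2, so nullity(A) = 4 - 2 = 2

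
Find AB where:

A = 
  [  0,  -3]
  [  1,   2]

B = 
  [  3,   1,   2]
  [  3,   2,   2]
A is 2×2 and B is 2×3, so AB is 2×3. Each entry is (row of A)·(column of B):
AB[1,1] = (0)(3) + (-3)(3) = -9
AB[1,2] = (0)(1) + (-3)(2) = -6
AB[1,3] = (0)(2) + (-3)(2) = -6
AB[2,1] = (1)(3) + (2)(3) = 9
AB[2,2] = (1)(1) + (2)(2) = 5
AB[2,3] = (1)(2) + (2)(2) = 6

AB = 
  [ -9,  -6,  -6]
  [  9,   5,   6]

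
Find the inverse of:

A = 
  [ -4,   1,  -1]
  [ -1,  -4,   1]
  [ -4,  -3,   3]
det(A) = (-4)·((-4)(3) - (1)(-3)) - (1)·((-1)(3) - (1)(-4)) + (-1)·((-1)(-3) - (-4)(-4))
  = (-4)(-9) - (1)(1) + (-1)(-13)
  = 48
det(A) = 48 ≠ 0, so A is invertible.

Cofactors Cᵢⱼ = (-1)ⁱ⁺ʲ·Mᵢⱼ:
C = 
  [ -9,  -1, -13]
  [  0, -16, -16]
  [ -3,   5,  17]

adj(A) = Cᵀ:
adj(A) = 
  [ -9,   0,  -3]
  [ -1, -16,   5]
  [-13, -16,  17]

A⁻¹ = (1/48) · adj(A):
A⁻¹ = 
  [ -3/16,      0,  -1/16]
  [ -1/48,   -1/3,   5/48]
  [-13/48,   -1/3,  17/48]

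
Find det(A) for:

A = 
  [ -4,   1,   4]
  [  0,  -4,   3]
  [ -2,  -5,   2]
Cofactor expansion along row 1:
det(A) = (-4)·((-4)(2) - (3)(-5)) - (1)·((0)(2) - (3)(-2)) + (4)·((0)(-5) - (-4)(-2))
  = (-4)(7) - (1)(6) + (4)(-8)
  = -66

det(A) = -66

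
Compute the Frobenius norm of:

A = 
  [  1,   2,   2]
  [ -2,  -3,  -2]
||A||_F = 5.099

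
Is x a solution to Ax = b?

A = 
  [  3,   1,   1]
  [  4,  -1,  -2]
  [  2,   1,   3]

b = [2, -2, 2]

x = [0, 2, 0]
Yes

Ax = [2, -2, 2] = b ✓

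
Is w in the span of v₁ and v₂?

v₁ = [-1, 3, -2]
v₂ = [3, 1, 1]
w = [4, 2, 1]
Yes

Form the augmented matrix and row-reduce:
[v₁|v₂|w] = 
  [ -1,   3,   4]
  [  3,   1,   2]
  [ -2,   1,   1]
R2 → R2 + (3)·R1
R3 → R3 - (2)·R1
R3 → R3 + (1/2)·R2
REF = 
  [ -1,   3,   4]
  [  0,  10,  14]
  [  0,   0,   0]

No row of the form [0 0 | nonzero], so the system is consistent. Back-substitution gives c₁ = 1/5, c₂ = 7/5: w = (1/5)·v₁ + (7/5)·v₂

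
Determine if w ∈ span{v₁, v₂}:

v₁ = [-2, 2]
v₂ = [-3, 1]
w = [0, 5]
Yes

Form the augmented matrix and row-reduce:
[v₁|v₂|w] = 
  [ -2,  -3,   0]
  [  2,   1,   5]
R2 → R2 + (1)·R1
REF = 
  [ -2,  -3,   0]
  [  0,  -2,   5]

No row of the form [0 0 | nonzero], so the system is consistent. Back-substitution gives c₁ = 15/4, c₂ = -5/2: w = (15/4)·v₁ + (-5/2)·v₂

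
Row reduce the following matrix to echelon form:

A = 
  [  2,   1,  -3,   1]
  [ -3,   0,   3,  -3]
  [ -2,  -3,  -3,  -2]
Row operations:
R2 → R2 + (3/2)·R1
R3 → R3 + (1)·R1
R3 → R3 + (4/3)·R2

Resulting echelon form:
REF = 
  [   2,    1,   -3,    1]
  [   0,  3/2, -3/2, -3/2]
  [   0,    0,   -8,   -3]

Rank = 3 (number of non-zero pivot rows).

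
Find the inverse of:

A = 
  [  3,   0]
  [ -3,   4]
det(A) = (3)(4) - (0)(-3) = 12
For a 2×2 matrix, A⁻¹ = (1/det(A)) · [[d, -b], [-c, a]]
    = (1/12) · [[4, 0], [3, 3]]

A⁻¹ = 
  [1/3,   0]
  [1/4, 1/4]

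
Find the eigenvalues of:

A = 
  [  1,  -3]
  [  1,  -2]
tr(A) = -1, det(A) = 1
Characteristic polynomial: λ² - tr(A)λ + det(A) = λ² + λ + 1
λ² + λ + 1 = 0  ⇒  λ = (-1 ± √((1)² - 4·(1)))/2 = (-1 ± √(-3))/2
  = (-1 + i√3)/2,  (-1 - i√3)/2

λ = (-1 + i√3)/2, (-1 - i√3)/2  (≈ -0.5 + 0.866i, -0.5 - 0.866i)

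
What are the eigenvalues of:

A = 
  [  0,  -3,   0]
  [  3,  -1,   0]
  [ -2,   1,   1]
Characteristic polynomial: det(λI - A) = λ³ + 8λ - 9
Testing integer divisors of the constant term: p(1) = 0, so (λ - 1) is a factor:
p(λ) = (λ - 1)(λ² + λ + 9)
λ² + λ + 9 = 0  ⇒  λ = (-1 ± √((1)² - 4·(9)))/2 = (-1 ± √(-35))/2
  = (-1 + i√35)/2,  (-1 - i√35)/2

λ = 1, (-1 + i√35)/2, (-1 - i√35)/2  (≈ 1, -0.5 + 2.958i, -0.5 - 2.958i)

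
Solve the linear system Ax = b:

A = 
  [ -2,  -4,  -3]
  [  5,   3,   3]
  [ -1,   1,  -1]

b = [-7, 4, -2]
Row reduce the augmented matrix [A|b]:
R2 → R2 + (5/2)·R1
R3 → R3 - (1/2)·R1
R3 → R3 + (3/7)·R2
REF = 
  [   -2,    -4,    -3,    -7]
  [    0,    -7,  -9/2, -27/2]
  [    0,     0, -10/7, -30/7]

Back-substitution:
x₃ = (-30/7) / (-10/7) = 3
x₂ = (-27/2 - (-9/2)(3)) / (-7) = 0
x₁ = (-7 - (-4)(0) - (-3)(3)) / (-2) = -1

x = [-1, 0, 3]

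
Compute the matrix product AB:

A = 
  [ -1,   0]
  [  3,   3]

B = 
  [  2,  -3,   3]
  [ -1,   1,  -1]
AB = 
  [ -2,   3,  -3]
  [  3,  -6,   6]

A is 2×2 and B is 2×3, so AB is 2×3. Each entry is (row of A)·(column of B):
AB[1,1] = (-1)(2) + (0)(-1) = -2
AB[1,2] = (-1)(-3) + (0)(1) = 3
AB[1,3] = (-1)(3) + (0)(-1) = -3
AB[2,1] = (3)(2) + (3)(-1) = 3
AB[2,2] = (3)(-3) + (3)(1) = -6
AB[2,3] = (3)(3) + (3)(-1) = 6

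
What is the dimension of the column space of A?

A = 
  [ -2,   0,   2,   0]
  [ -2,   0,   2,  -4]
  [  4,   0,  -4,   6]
dim(Col(A)) = 2

Row reduce:
R2 → R2 - (1)·R1
R3 → R3 + (2)·R1
R3 → R3 + (3/2)·R2
REF = 
  [ -2,   0,   2,   0]
  [  0,   0,   0,  -4]
  [  0,   0,   0,   0]
Pivot columns: 1, 4 → 2 pivots.
dim(Col(A)) = number of pivot columns = 2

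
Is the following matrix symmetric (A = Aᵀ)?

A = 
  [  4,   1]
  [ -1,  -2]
No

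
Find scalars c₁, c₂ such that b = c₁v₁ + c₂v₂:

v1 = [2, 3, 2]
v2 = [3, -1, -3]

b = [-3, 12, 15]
c1 = 3, c2 = -3

b = 3·v1 + -3·v2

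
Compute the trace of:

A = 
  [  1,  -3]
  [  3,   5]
6

tr(A) = 1 + 5 = 6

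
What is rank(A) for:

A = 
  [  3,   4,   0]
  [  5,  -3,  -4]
Row reduce:
R2 → R2 - (5/3)·R1
REF = 
  [    3,     4,     0]
  [    0, -29/3,    -4]
Pivot columns: 1, 2 → 2 pivots.

rank(A) = 2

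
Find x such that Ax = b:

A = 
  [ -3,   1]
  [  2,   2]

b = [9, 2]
Row reduce the augmented matrix [A|b]:
R2 → R2 + (2/3)·R1
REF = 
  [ -3,   1,   9]
  [  0, 8/3,   8]

Back-substitution:
x₂ = 8 / (8/3) = 3
x₁ = (9 - (1)(3)) / (-3) = -2

x = [-2, 3]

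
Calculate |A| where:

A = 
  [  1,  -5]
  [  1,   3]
8

For a 2×2 matrix, det = ad - bc = (1)(3) - (-5)(1) = 8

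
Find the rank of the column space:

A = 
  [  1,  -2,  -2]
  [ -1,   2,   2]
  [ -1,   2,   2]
Row reduce:
R2 → R2 + (1)·R1
R3 → R3 + (1)·R1
REF = 
  [  1,  -2,  -2]
  [  0,   0,   0]
  [  0,   0,   0]
Pivot columns: 1 → 1 pivot.
dim(Col(A)) = number of pivot columns = 1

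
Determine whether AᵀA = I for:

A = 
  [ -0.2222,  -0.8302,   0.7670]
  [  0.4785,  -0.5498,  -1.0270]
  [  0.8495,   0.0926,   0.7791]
No

AᵀA = 
  [  1,   0.0001,   0]
  [  0.0001,   1.0001,   0]
  [  0,   0,   2.2500]
≠ I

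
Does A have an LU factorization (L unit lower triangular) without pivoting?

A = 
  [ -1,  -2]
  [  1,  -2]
Yes.
A[1,1] = -1 ≠ 0, so Gaussian elimination proceeds without a row swap: multiplier ℓ₂₁ = (1)/(-1) = -1, and U[2,2] = -2 - (-1)(-2) = -4.
L = 
  [  1,   0]
  [ -1,   1]
U = 
  [ -1,  -2]
  [  0,  -4]
Check row 2 of LU: [(-1)(-1), (-1)(-2) + (-4)] = [1, -2] = row 2 of A ✓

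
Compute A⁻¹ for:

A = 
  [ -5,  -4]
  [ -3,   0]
det(A) = (-5)(0) - (-4)(-3) = -12
For a 2×2 matrix, A⁻¹ = (1/det(A)) · [[d, -b], [-c, a]]
    = (-1/12) · [[0, 4], [3, -5]]

A⁻¹ = 
  [   0, -1/3]
  [-1/4, 5/12]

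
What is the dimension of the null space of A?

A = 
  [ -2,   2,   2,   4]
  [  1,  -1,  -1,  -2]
nullity(A) = 3

Row reduce:
R2 → R2 + (1/2)·R1
REF = 
  [ -2,   2,   2,   4]
  [  0,   0,   0,   0]
Pivot columns: 1 → 1 pivot.
rank(A) = 1, so nullity(A) = 4 - 1 = 3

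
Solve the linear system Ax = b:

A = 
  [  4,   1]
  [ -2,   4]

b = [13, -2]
Row reduce the augmented matrix [A|b]:
R2 → R2 + (1/2)·R1
REF = 
  [  4,   1,  13]
  [  0, 9/2, 9/2]

Back-substitution:
x₂ = (9/2) / (9/2) = 1
x₁ = (13 - (1)(1)) / 4 = 3

x = [3, 1]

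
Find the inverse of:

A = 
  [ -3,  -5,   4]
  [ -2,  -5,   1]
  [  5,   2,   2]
det(A) = (-3)·((-5)(2) - (1)(2)) - (-5)·((-2)(2) - (1)(5)) + (4)·((-2)(2) - (-5)(5))
  = (-3)(-12) - (-5)(-9) + (4)(21)
  = 75
det(A) = 75 ≠ 0, so A is invertible.

Cofactors Cᵢⱼ = (-1)ⁱ⁺ʲ·Mᵢⱼ:
C = 
  [-12,   9,  21]
  [ 18, -26, -19]
  [ 15,  -5,   5]

adj(A) = Cᵀ:
adj(A) = 
  [-12,  18,  15]
  [  9, -26,  -5]
  [ 21, -19,   5]

A⁻¹ = (1/75) · adj(A):
A⁻¹ = 
  [ -4/25,   6/25,    1/5]
  [  3/25, -26/75,  -1/15]
  [  7/25, -19/75,   1/15]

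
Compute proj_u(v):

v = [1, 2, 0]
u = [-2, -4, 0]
proj_u(v) = [1, 2, 0]

v·u = (1)(-2) + (2)(-4) + (0)(0) = -10
u·u = (-2)² + (-4)² + (0)² = 20
proj_u(v) = (v·u / u·u) × u = (-10/20) × u = (-1/2) × u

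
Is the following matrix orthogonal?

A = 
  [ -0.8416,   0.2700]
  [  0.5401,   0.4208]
No

AᵀA = 
  [  1,   0]
  [  0,   0.2500]
≠ I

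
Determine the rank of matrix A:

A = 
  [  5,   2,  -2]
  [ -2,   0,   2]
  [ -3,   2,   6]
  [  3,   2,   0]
rank(A) = 2

Row reduce:
R2 → R2 + (2/5)·R1
R3 → R3 + (3/5)·R1
R4 → R4 - (3/5)·R1
R3 → R3 - (4)·R2
R4 → R4 - (1)·R2
REF = 
  [  5,   2,  -2]
  [  0, 4/5, 6/5]
  [  0,   0,   0]
  [  0,   0,   0]
Pivot columns: 1, 2 → 2 pivots.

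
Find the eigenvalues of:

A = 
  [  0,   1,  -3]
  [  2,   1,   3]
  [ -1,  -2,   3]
Characteristic polynomial: det(λI - A) = λ³ - 4λ² + 4λ
The constant term is 0, so λ = 0 is a root: p(λ) = λ(λ² - 4λ + 4)
λ² - 4λ + 4 = (λ - 2)²

λ = 0, 2, 2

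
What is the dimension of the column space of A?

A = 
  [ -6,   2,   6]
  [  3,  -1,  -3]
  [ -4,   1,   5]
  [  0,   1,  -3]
dim(Col(A)) = 2

Row reduce:
R2 → R2 + (1/2)·R1
R3 → R3 - (2/3)·R1
Swap R2 ↔ R3
R4 → R4 + (3)·R2
REF = 
  [  -6,    2,    6]
  [   0, -1/3,    1]
  [   0,    0,    0]
  [   0,    0,    0]
Pivot columns: 1, 2 → 2 pivots.
dim(Col(A)) = number of pivot columns = 2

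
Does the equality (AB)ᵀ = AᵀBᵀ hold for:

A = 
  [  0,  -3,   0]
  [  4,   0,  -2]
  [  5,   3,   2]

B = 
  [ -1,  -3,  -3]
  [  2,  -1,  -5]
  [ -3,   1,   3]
No

(AB)ᵀ = 
  [ -6,   2,  -5]
  [  3, -14, -16]
  [ 15, -18, -24]

AᵀBᵀ = 
  [-27, -29,  19]
  [ -6, -21,  18]
  [  0,  -8,   4]

The two matrices differ, so (AB)ᵀ ≠ AᵀBᵀ in general. The correct identity is (AB)ᵀ = BᵀAᵀ.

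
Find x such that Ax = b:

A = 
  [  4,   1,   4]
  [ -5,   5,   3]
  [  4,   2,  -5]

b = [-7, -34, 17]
x = [2, -3, -3]

Row reduce the augmented matrix [A|b]:
R2 → R2 + (5/4)·R1
R3 → R3 - (1)·R1
R3 → R3 - (4/25)·R2
REF = 
  [      4,       1,       4,      -7]
  [      0,    25/4,       8,  -171/4]
  [      0,       0, -257/25,  771/25]

Back-substitution:
x₃ = (771/25) / (-257/25) = -3
x₂ = (-171/4 - (8)(-3)) / (25/4) = -3
x₁ = (-7 - (1)(-3) - (4)(-3)) / 4 = 2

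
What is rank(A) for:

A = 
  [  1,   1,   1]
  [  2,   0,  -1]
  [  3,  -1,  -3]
Row reduce:
R2 → R2 - (2)·R1
R3 → R3 - (3)·R1
R3 → R3 - (2)·R2
REF = 
  [  1,   1,   1]
  [  0,  -2,  -3]
  [  0,   0,   0]
Pivot columns: 1, 2 → 2 pivots.

rank(A) = 2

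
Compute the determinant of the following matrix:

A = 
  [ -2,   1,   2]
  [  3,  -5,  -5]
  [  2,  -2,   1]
25

Cofactor expansion along row 1:
det(A) = (-2)·((-5)(1) - (-5)(-2)) - (1)·((3)(1) - (-5)(2)) + (2)·((3)(-2) - (-5)(2))
  = (-2)(-15) - (1)(13) + (2)(4)
  = 25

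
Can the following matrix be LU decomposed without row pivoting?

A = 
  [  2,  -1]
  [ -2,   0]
Yes.
A[1,1] = 2 ≠ 0, so Gaussian elimination proceeds without a row swap: multiplier ℓ₂₁ = (-2)/(2) = -1, and U[2,2] = 0 - (-1)(-1) = -1.
L = 
  [  1,   0]
  [ -1,   1]
U = 
  [  2,  -1]
  [  0,  -1]
Check row 2 of LU: [(-1)(2), (-1)(-1) + (-1)] = [-2, 0] = row 2 of A ✓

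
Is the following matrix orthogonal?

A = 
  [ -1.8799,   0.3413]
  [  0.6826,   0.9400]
No

AᵀA = 
  [  4,   0]
  [  0,   1.0001]
≠ I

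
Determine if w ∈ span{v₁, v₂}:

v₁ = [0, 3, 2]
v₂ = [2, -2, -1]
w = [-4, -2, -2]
Yes

Form the augmented matrix and row-reduce:
[v₁|v₂|w] = 
  [  0,   2,  -4]
  [  3,  -2,  -2]
  [  2,  -1,  -2]
Swap R1 ↔ R2
R3 → R3 - (2/3)·R1
R3 → R3 - (1/6)·R2
REF = 
  [  3,  -2,  -2]
  [  0,   2,  -4]
  [  0,   0,   0]

No row of the form [0 0 | nonzero], so the system is consistent. Back-substitution gives c₁ = -2, c₂ = -2: w = (-2)·v₁ + (-2)·v₂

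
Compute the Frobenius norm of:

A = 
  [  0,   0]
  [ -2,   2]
||A||_F = 2.828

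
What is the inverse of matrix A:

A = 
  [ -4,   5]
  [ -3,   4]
det(A) = (-4)(4) - (5)(-3) = -1
For a 2×2 matrix, A⁻¹ = (1/det(A)) · [[d, -b], [-c, a]]
    = (-1) · [[4, -5], [3, -4]]

A⁻¹ = 
  [ -4,   5]
  [ -3,   4]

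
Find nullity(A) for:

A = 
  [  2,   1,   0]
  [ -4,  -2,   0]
nullity(A) = 2

Row reduce:
R2 → R2 + (2)·R1
REF = 
  [  2,   1,   0]
  [  0,   0,   0]
Pivot columns: 1 → 1 pivot.
rank(A) = 1, so nullity(A) = 3 - 1 = 2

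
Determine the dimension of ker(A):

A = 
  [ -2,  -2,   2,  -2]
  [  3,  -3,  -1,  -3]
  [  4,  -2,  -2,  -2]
nullity(A) = 2

Row reduce:
R2 → R2 + (3/2)·R1
R3 → R3 + (2)·R1
R3 → R3 - (1)·R2
REF = 
  [ -2,  -2,   2,  -2]
  [  0,  -6,   2,  -6]
  [  0,   0,   0,   0]
Pivot columns: 1, 2 → 2 pivots.
rank(A) = 2, so nullity(A) = 4 - 2 = 2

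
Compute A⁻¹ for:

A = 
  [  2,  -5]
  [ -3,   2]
det(A) = (2)(2) - (-5)(-3) = -11
For a 2×2 matrix, A⁻¹ = (1/det(A)) · [[d, -b], [-c, a]]
    = (-1/11) · [[2, 5], [3, 2]]

A⁻¹ = 
  [-2/11, -5/11]
  [-3/11, -2/11]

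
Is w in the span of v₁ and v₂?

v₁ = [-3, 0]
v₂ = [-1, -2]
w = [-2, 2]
Yes

Form the augmented matrix and row-reduce:
[v₁|v₂|w] = 
  [ -3,  -1,  -2]
  [  0,  -2,   2]
(already in echelon form — no row operations needed)

No row of the form [0 0 | nonzero], so the system is consistent. Back-substitution gives c₁ = 1, c₂ = -1: w = (1)·v₁ + (-1)·v₂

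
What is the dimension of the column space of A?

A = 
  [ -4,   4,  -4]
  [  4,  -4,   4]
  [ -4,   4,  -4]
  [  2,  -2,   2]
Row reduce:
R2 → R2 + (1)·R1
R3 → R3 - (1)·R1
R4 → R4 + (1/2)·R1
REF = 
  [ -4,   4,  -4]
  [  0,   0,   0]
  [  0,   0,   0]
  [  0,   0,   0]
Pivot columns: 1 → 1 pivot.
dim(Col(A)) = number of pivot columns = 1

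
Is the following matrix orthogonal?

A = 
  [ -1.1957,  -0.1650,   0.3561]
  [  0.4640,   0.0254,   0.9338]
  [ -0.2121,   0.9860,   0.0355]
No

AᵀA = 
  [  1.6900,  -0.0001,   0]
  [ -0.0001,   1.0001,   0]
  [  0,   0,   1]
≠ I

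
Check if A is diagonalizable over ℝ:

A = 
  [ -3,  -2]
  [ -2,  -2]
Yes

tr(A) = -5, det(A) = 2
Characteristic polynomial: λ² - tr(A)λ + det(A) = λ² + 5λ + 2
λ² + 5λ + 2 = 0  ⇒  λ = (-5 ± √((5)² - 4·(2)))/2 = (-5 ± √(17))/2
  = (-5 + √17)/2,  (-5 - √17)/2
Eigenvalues: (-5 + √17)/2, (-5 - √17)/2  (≈ -0.4384, -4.562)
The two irrational eigenvalues are distinct (simple), so each has alg. mult. = geom. mult. = 1.
Sum of geometric multiplicities equals n, so A has n independent eigenvectors.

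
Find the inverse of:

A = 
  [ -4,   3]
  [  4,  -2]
det(A) = (-4)(-2) - (3)(4) = -4
For a 2×2 matrix, A⁻¹ = (1/det(A)) · [[d, -b], [-c, a]]
    = (-1/4) · [[-2, -3], [-4, -4]]

A⁻¹ = 
  [1/2, 3/4]
  [  1,   1]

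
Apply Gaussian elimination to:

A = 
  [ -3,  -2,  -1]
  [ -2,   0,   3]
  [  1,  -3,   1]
Row operations:
R2 → R2 - (2/3)·R1
R3 → R3 + (1/3)·R1
R3 → R3 + (11/4)·R2

Resulting echelon form:
REF = 
  [  -3,   -2,   -1]
  [   0,  4/3, 11/3]
  [   0,    0, 43/4]

Rank = 3 (number of non-zero pivot rows).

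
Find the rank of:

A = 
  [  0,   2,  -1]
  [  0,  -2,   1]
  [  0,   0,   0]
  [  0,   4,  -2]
rank(A) = 1

Row reduce:
R2 → R2 + (1)·R1
R4 → R4 - (2)·R1
REF = 
  [  0,   2,  -1]
  [  0,   0,   0]
  [  0,   0,   0]
  [  0,   0,   0]
Pivot columns: 2 → 1 pivot.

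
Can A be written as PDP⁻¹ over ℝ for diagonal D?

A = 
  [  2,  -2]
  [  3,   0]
No

tr(A) = 2, det(A) = 6
Characteristic polynomial: λ² - tr(A)λ + det(A) = λ² - 2λ + 6
λ² - 2λ + 6 = 0  ⇒  λ = (2 ± √((-2)² - 4·(6)))/2 = (2 ± √(-20))/2
  = 1 + i√5,  1 - i√5
Eigenvalues: 1 + i√5, 1 - i√5  (≈ 1 + 2.236i, 1 - 2.236i)
Has complex eigenvalues (not diagonalizable over ℝ).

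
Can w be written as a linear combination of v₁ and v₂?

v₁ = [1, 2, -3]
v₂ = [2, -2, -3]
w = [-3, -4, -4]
No

Form the augmented matrix and row-reduce:
[v₁|v₂|w] = 
  [  1,   2,  -3]
  [  2,  -2,  -4]
  [ -3,  -3,  -4]
R2 → R2 - (2)·R1
R3 → R3 + (3)·R1
R3 → R3 + (1/2)·R2
REF = 
  [  1,   2,  -3]
  [  0,  -6,   2]
  [  0,   0, -12]

Row 3 reads [0 0 | -12], i.e. 0 = -12, so the system is inconsistent and w ∉ span{v₁, v₂}.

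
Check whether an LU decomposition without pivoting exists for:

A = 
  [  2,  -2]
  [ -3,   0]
Yes.
A[1,1] = 2 ≠ 0, so Gaussian elimination proceeds without a row swap: multiplier ℓ₂₁ = (-3)/(2) = -3/2, and U[2,2] = 0 - (-3/2)(-2) = -3.
L = 
  [   1,    0]
  [-3/2,    1]
U = 
  [  2,  -2]
  [  0,  -3]
Check row 2 of LU: [(-3/2)(2), (-3/2)(-2) + (-3)] = [-3, 0] = row 2 of A ✓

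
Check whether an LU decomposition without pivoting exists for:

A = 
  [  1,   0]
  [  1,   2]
Yes.
A[1,1] = 1 ≠ 0, so Gaussian elimination proceeds without a row swap: multiplier ℓ₂₁ = (1)/(1) = 1, and U[2,2] = 2 - (1)(0) = 2.
L = 
  [  1,   0]
  [  1,   1]
U = 
  [  1,   0]
  [  0,   2]
Check row 2 of LU: [(1)(1), (1)(0) + 2] = [1, 2] = row 2 of A ✓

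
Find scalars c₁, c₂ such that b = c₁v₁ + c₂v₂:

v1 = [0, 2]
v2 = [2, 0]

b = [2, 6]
c1 = 3, c2 = 1

b = 3·v1 + 1·v2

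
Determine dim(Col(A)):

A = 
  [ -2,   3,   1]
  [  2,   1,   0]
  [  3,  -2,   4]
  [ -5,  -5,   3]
dim(Col(A)) = 3

Row reduce:
R2 → R2 + (1)·R1
R3 → R3 + (3/2)·R1
R4 → R4 - (5/2)·R1
R3 → R3 - (5/8)·R2
R4 → R4 + (25/8)·R2
R4 → R4 - (29/39)·R3
REF = 
  [  -2,    3,    1]
  [   0,    4,    1]
  [   0,    0, 39/8]
  [   0,    0,    0]
Pivot columns: 1, 2, 3 → 3 pivots.
dim(Col(A)) = number of pivot columns = 3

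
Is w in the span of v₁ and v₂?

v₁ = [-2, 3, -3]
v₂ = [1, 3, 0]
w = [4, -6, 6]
Yes

Form the augmented matrix and row-reduce:
[v₁|v₂|w] = 
  [ -2,   1,   4]
  [  3,   3,  -6]
  [ -3,   0,   6]
R2 → R2 + (3/2)·R1
R3 → R3 - (3/2)·R1
R3 → R3 + (1/3)·R2
REF = 
  [ -2,   1,   4]
  [  0, 9/2,   0]
  [  0,   0,   0]

No row of the form [0 0 | nonzero], so the system is consistent. Back-substitution gives c₁ = -2, c₂ = 0: w = (-2)·v₁ + (0)·v₂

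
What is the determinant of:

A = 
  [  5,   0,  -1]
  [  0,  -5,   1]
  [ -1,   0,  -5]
130

Cofactor expansion along row 1:
det(A) = (5)·((-5)(-5) - (1)(0)) - (0)·((0)(-5) - (1)(-1)) + (-1)·((0)(0) - (-5)(-1))
  = (5)(25) - (0)(1) + (-1)(-5)
  = 130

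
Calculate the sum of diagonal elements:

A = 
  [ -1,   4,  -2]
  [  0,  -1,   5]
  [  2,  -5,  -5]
-7

tr(A) = -1 + -1 + -5 = -7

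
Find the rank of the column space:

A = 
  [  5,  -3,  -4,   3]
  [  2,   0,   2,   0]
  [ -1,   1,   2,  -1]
dim(Col(A)) = 2

Row reduce:
R2 → R2 - (2/5)·R1
R3 → R3 + (1/5)·R1
R3 → R3 - (1/3)·R2
REF = 
  [   5,   -3,   -4,    3]
  [   0,  6/5, 18/5, -6/5]
  [   0,    0,    0,    0]
Pivot columns: 1, 2 → 2 pivots.
dim(Col(A)) = number of pivot columns = 2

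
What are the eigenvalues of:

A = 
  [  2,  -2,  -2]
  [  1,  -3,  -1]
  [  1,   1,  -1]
λ = 0, 0, -2

Characteristic polynomial: det(λI - A) = λ³ + 2λ²
The constant term is 0, so λ = 0 is a root: p(λ) = λ(λ² + 2λ)
λ² + 2λ = λ(λ + 2)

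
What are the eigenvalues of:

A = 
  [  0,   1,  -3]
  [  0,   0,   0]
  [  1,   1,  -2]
λ = 0, -1 + i√2, -1 - i√2  (≈ 0, -1 + 1.414i, -1 - 1.414i)

Characteristic polynomial: det(λI - A) = λ³ + 2λ² + 3λ
The constant term is 0, so λ = 0 is a root: p(λ) = λ(λ² + 2λ + 3)
λ² + 2λ + 3 = 0  ⇒  λ = (-2 ± √((2)² - 4·(3)))/2 = (-2 ± √(-8))/2
  = -1 + i√2,  -1 - i√2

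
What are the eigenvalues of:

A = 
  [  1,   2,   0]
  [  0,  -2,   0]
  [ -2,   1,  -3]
λ = 1, -2, -3

Characteristic polynomial: det(λI - A) = λ³ + 4λ² + λ - 6
Testing integer divisors of the constant term: p(1) = 0, so (λ - 1) is a factor:
p(λ) = (λ - 1)(λ² + 5λ + 6)
λ² + 5λ + 6 = (λ + 3)(λ + 2)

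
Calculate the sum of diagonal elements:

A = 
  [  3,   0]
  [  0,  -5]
-2

tr(A) = 3 + -5 = -2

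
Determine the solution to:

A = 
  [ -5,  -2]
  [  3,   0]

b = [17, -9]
x = [-3, -1]

Row reduce the augmented matrix [A|b]:
R2 → R2 + (3/5)·R1
REF = 
  [  -5,   -2,   17]
  [   0, -6/5,  6/5]

Back-substitution:
x₂ = (6/5) / (-6/5) = -1
x₁ = (17 - (-2)(-1)) / (-5) = -3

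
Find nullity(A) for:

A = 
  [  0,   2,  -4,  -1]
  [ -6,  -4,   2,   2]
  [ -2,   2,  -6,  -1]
nullity(A) = 2

Row reduce:
Swap R1 ↔ R2
R3 → R3 - (1/3)·R1
R3 → R3 - (5/3)·R2
REF = 
  [ -6,  -4,   2,   2]
  [  0,   2,  -4,  -1]
  [  0,   0,   0,   0]
Pivot columns: 1, 2 → 2 pivots.
rank(A) = 2, so nullity(A) = 4 - 2 = 2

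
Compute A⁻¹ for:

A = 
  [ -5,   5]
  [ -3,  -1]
det(A) = (-5)(-1) - (5)(-3) = 20
For a 2×2 matrix, A⁻¹ = (1/det(A)) · [[d, -b], [-c, a]]
    = (1/20) · [[-1, -5], [3, -5]]

A⁻¹ = 
  [-1/20,  -1/4]
  [ 3/20,  -1/4]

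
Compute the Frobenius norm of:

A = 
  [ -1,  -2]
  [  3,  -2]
||A||_F = 4.243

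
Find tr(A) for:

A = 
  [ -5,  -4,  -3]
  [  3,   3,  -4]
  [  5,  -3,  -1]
-3

tr(A) = -5 + 3 + -1 = -3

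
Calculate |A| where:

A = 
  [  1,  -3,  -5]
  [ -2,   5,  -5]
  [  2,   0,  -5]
Cofactor expansion along row 1:
det(A) = (1)·((5)(-5) - (-5)(0)) - (-3)·((-2)(-5) - (-5)(2)) + (-5)·((-2)(0) - (5)(2))
  = (1)(-25) - (-3)(20) + (-5)(-10)
  = 85

det(A) = 85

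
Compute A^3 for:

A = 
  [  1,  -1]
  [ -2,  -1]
A^3 = 
  [  3,  -3]
  [ -6,  -3]

A² = A·A:
A²[1,1] = (1)(1) + (-1)(-2) = 3
A²[1,2] = (1)(-1) + (-1)(-1) = 0
A²[2,1] = (-2)(1) + (-1)(-2) = 0
A²[2,2] = (-2)(-1) + (-1)(-1) = 3
A² = 
  [  3,   0]
  [  0,   3]

A^3 = A^2·A:
A^3[1,1] = (3)(1) + (0)(-2) = 3
A^3[1,2] = (3)(-1) + (0)(-1) = -3
A^3[2,1] = (0)(1) + (3)(-2) = -6
A^3[2,2] = (0)(-1) + (3)(-1) = -3
A^3 = 
  [  3,  -3]
  [ -6,  -3]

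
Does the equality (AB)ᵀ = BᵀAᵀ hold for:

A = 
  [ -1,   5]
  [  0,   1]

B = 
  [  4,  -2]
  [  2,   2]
Yes

(AB)ᵀ = 
  [  6,   2]
  [ 12,   2]

BᵀAᵀ = 
  [  6,   2]
  [ 12,   2]

Both sides are equal — this is the standard identity (AB)ᵀ = BᵀAᵀ, which holds for all A, B.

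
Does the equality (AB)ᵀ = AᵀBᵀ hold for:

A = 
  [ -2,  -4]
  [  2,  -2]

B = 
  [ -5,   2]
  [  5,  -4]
No

(AB)ᵀ = 
  [-10, -20]
  [ 12,  12]

AᵀBᵀ = 
  [ 14, -18]
  [ 16, -12]

The two matrices differ, so (AB)ᵀ ≠ AᵀBᵀ in general. The correct identity is (AB)ᵀ = BᵀAᵀ.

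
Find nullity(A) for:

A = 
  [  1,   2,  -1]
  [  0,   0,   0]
nullity(A) = 2

Row reduce:
(no row operations needed)
REF = 
  [  1,   2,  -1]
  [  0,   0,   0]
Pivot columns: 1 → 1 pivot.
rank(A) = 1, so nullity(A) = 3 - 1 = 2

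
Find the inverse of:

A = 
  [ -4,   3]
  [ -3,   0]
det(A) = (-4)(0) - (3)(-3) = 9
For a 2×2 matrix, A⁻¹ = (1/det(A)) · [[d, -b], [-c, a]]
    = (1/9) · [[0, -3], [3, -4]]

A⁻¹ = 
  [   0, -1/3]
  [ 1/3, -4/9]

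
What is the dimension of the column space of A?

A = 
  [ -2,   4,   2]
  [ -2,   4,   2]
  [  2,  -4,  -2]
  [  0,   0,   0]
dim(Col(A)) = 1

Row reduce:
R2 → R2 - (1)·R1
R3 → R3 + (1)·R1
REF = 
  [ -2,   4,   2]
  [  0,   0,   0]
  [  0,   0,   0]
  [  0,   0,   0]
Pivot columns: 1 → 1 pivot.
dim(Col(A)) = number of pivot columns = 1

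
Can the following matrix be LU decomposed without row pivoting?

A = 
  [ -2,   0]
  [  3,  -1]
Yes.
A[1,1] = -2 ≠ 0, so Gaussian elimination proceeds without a row swap: multiplier ℓ₂₁ = (3)/(-2) = -3/2, and U[2,2] = -1 - (-3/2)(0) = -1.
L = 
  [   1,    0]
  [-3/2,    1]
U = 
  [ -2,   0]
  [  0,  -1]
Check row 2 of LU: [(-3/2)(-2), (-3/2)(0) + (-1)] = [3, -1] = row 2 of A ✓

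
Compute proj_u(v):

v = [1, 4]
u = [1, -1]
v·u = (1)(1) + (4)(-1) = -3
u·u = (1)² + (-1)² = 2
proj_u(v) = (v·u / u·u) × u = (-3/2) × u

proj_u(v) = [-3/2, 3/2]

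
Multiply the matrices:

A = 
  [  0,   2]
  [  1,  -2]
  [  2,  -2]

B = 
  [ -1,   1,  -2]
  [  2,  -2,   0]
A is 3×2 and B is 2×3, so AB is 3×3. Each entry is (row of A)·(column of B):
AB[1,1] = (0)(-1) + (2)(2) = 4
AB[1,2] = (0)(1) + (2)(-2) = -4
AB[1,3] = (0)(-2) + (2)(0) = 0
AB[2,1] = (1)(-1) + (-2)(2) = -5
AB[2,2] = (1)(1) + (-2)(-2) = 5
AB[2,3] = (1)(-2) + (-2)(0) = -2
AB[3,1] = (2)(-1) + (-2)(2) = -6
AB[3,2] = (2)(1) + (-2)(-2) = 6
AB[3,3] = (2)(-2) + (-2)(0) = -4

AB = 
  [  4,  -4,   0]
  [ -5,   5,  -2]
  [ -6,   6,  -4]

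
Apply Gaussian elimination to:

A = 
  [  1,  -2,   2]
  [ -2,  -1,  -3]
Row operations:
R2 → R2 + (2)·R1

Resulting echelon form:
REF = 
  [  1,  -2,   2]
  [  0,  -5,   1]

Rank = 2 (number of non-zero pivot rows).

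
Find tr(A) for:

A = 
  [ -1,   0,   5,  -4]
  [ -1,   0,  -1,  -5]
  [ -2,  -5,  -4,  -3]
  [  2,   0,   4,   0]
-5

tr(A) = -1 + 0 + -4 + 0 = -5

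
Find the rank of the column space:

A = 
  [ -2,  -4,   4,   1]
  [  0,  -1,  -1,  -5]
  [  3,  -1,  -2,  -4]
Row reduce:
R3 → R3 + (3/2)·R1
R3 → R3 - (7)·R2
REF = 
  [  -2,   -4,    4,    1]
  [   0,   -1,   -1,   -5]
  [   0,    0,   11, 65/2]
Pivot columns: 1, 2, 3 → 3 pivots.
dim(Col(A)) = number of pivot columns = 3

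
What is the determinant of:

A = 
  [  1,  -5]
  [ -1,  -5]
-10

For a 2×2 matrix, det = ad - bc = (1)(-5) - (-5)(-1) = -10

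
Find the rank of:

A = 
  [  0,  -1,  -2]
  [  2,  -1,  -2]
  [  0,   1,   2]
Row reduce:
Swap R1 ↔ R2
R3 → R3 + (1)·R2
REF = 
  [  2,  -1,  -2]
  [  0,  -1,  -2]
  [  0,   0,   0]
Pivot columns: 1, 2 → 2 pivots.

rank(A) = 2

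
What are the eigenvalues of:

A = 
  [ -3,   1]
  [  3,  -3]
tr(A) = -6, det(A) = 6
Characteristic polynomial: λ² - tr(A)λ + det(A) = λ² + 6λ + 6
λ² + 6λ + 6 = 0  ⇒  λ = (-6 ± √((6)² - 4·(6)))/2 = (-6 ± √(12))/2
  = -3 + √3,  -3 - √3

λ = -3 + √3, -3 - √3  (≈ -1.268, -4.732)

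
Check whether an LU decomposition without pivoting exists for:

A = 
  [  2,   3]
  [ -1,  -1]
Yes.
A[1,1] = 2 ≠ 0, so Gaussian elimination proceeds without a row swap: multiplier ℓ₂₁ = (-1)/(2) = -1/2, and U[2,2] = -1 - (-1/2)(3) = 1/2.
L = 
  [   1,    0]
  [-1/2,    1]
U = 
  [  2,   3]
  [  0, 1/2]
Check row 2 of LU: [(-1/2)(2), (-1/2)(3) + (1/2)] = [-1, -1] = row 2 of A ✓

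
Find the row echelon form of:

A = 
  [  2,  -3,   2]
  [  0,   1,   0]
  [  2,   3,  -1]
Row operations:
R3 → R3 - (1)·R1
R3 → R3 - (6)·R2

Resulting echelon form:
REF = 
  [  2,  -3,   2]
  [  0,   1,   0]
  [  0,   0,  -3]

Rank = 3 (number of non-zero pivot rows).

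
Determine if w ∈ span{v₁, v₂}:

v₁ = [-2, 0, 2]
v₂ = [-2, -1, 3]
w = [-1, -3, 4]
Yes

Form the augmented matrix and row-reduce:
[v₁|v₂|w] = 
  [ -2,  -2,  -1]
  [  0,  -1,  -3]
  [  2,   3,   4]
R3 → R3 + (1)·R1
R3 → R3 + (1)·R2
REF = 
  [ -2,  -2,  -1]
  [  0,  -1,  -3]
  [  0,   0,   0]

No row of the form [0 0 | nonzero], so the system is consistent. Back-substitution gives c₁ = -5/2, c₂ = 3: w = (-5/2)·v₁ + (3)·v₂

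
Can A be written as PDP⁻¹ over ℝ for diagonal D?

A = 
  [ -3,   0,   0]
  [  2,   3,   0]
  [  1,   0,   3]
Yes

Characteristic polynomial: det(λI - A) = λ³ - 3λ² - 9λ + 27
Testing integer divisors of the constant term: p(-3) = 0, so (λ + 3) is a factor:
p(λ) = (λ + 3)(λ² - 6λ + 9)
λ² - 6λ + 9 = (λ - 3)²
Eigenvalues: -3, 3, 3
λ=-3: alg. mult. = 1, geom. mult. = 3 - rank(A - (-3)I) = 3 - 2 = 1
λ=3: alg. mult. = 2, geom. mult. = 3 - rank(A - (3)I) = 3 - 1 = 2
Sum of geometric multiplicities equals n, so A has n independent eigenvectors.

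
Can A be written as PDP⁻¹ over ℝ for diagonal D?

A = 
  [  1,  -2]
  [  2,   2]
No

tr(A) = 3, det(A) = 6
Characteristic polynomial: λ² - tr(A)λ + det(A) = λ² - 3λ + 6
λ² - 3λ + 6 = 0  ⇒  λ = (3 ± √((-3)² - 4·(6)))/2 = (3 ± √(-15))/2
  = (3 + i√15)/2,  (3 - i√15)/2
Eigenvalues: (3 + i√15)/2, (3 - i√15)/2  (≈ 1.5 + 1.936i, 1.5 - 1.936i)
Has complex eigenvalues (not diagonalizable over ℝ).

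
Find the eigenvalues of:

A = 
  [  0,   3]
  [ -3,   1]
λ = (1 + i√35)/2, (1 - i√35)/2  (≈ 0.5 + 2.958i, 0.5 - 2.958i)

tr(A) = 1, det(A) = 9
Characteristic polynomial: λ² - tr(A)λ + det(A) = λ² - λ + 9
λ² - λ + 9 = 0  ⇒  λ = (1 ± √((-1)² - 4·(9)))/2 = (1 ± √(-35))/2
  = (1 + i√35)/2,  (1 - i√35)/2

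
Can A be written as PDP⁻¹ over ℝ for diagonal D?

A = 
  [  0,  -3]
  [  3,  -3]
No

tr(A) = -3, det(A) = 9
Characteristic polynomial: λ² - tr(A)λ + det(A) = λ² + 3λ + 9
λ² + 3λ + 9 = 0  ⇒  λ = (-3 ± √((3)² - 4·(9)))/2 = (-3 ± √(-27))/2
  = (-3 + 3i√3)/2,  (-3 - 3i√3)/2
Eigenvalues: (-3 + 3i√3)/2, (-3 - 3i√3)/2  (≈ -1.5 + 2.598i, -1.5 - 2.598i)
Has complex eigenvalues (not diagonalizable over ℝ).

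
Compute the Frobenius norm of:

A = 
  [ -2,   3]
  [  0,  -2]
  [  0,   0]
||A||_F = 4.123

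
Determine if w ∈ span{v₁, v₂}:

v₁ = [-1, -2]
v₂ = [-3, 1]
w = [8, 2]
Yes

Form the augmented matrix and row-reduce:
[v₁|v₂|w] = 
  [ -1,  -3,   8]
  [ -2,   1,   2]
R2 → R2 - (2)·R1
REF = 
  [ -1,  -3,   8]
  [  0,   7, -14]

No row of the form [0 0 | nonzero], so the system is consistent. Back-substitution gives c₁ = -2, c₂ = -2: w = (-2)·v₁ + (-2)·v₂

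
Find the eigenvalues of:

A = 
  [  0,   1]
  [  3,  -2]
λ = 1, -3

tr(A) = -2, det(A) = -3
Characteristic polynomial: λ² - tr(A)λ + det(A) = λ² + 2λ - 3
λ² + 2λ - 3 = (λ + 3)(λ - 1)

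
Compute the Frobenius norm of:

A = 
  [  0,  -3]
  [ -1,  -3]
||A||_F = 4.359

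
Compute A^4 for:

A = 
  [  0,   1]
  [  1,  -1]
A² = A·A:
A²[1,1] = (0)(0) + (1)(1) = 1
A²[1,2] = (0)(1) + (1)(-1) = -1
A²[2,1] = (1)(0) + (-1)(1) = -1
A²[2,2] = (1)(1) + (-1)(-1) = 2
A² = 
  [  1,  -1]
  [ -1,   2]

A^3 = A^2·A:
A^3[1,1] = (1)(0) + (-1)(1) = -1
A^3[1,2] = (1)(1) + (-1)(-1) = 2
A^3[2,1] = (-1)(0) + (2)(1) = 2
A^3[2,2] = (-1)(1) + (2)(-1) = -3
A^3 = 
  [ -1,   2]
  [  2,  -3]

A^4 = A^3·A:
A^4[1,1] = (-1)(0) + (2)(1) = 2
A^4[1,2] = (-1)(1) + (2)(-1) = -3
A^4[2,1] = (2)(0) + (-3)(1) = -3
A^4[2,2] = (2)(1) + (-3)(-1) = 5
A^4 = 
  [  2,  -3]
  [ -3,   5]

Therefore
A^4 = 
  [  2,  -3]
  [ -3,   5]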